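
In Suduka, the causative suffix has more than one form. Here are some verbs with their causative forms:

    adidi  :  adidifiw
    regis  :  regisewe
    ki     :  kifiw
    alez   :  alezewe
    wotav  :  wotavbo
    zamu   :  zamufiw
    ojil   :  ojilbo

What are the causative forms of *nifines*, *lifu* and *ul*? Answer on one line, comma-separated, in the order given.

nifinesewe, lifufiw, ulbo

The pattern is sibilance of the final sound: -ewe when the stem ends in a sibilant (*regis*, *alez*); -bo when the stem ends in a non-sibilant consonant (*wotav*, *ojil*); -fiw when the stem ends in a vowel (*adidi*, *ki*, *zamu*).
The final sound of *nifines* is /s/, which is a sibilant, so the suffix is -ewe, giving *nifinesewe*.
Since the final sound of *lifu* is /u/ (a vowel), it takes -fiw, giving *lifufiw*.
The final sound of *ul* is /l/, which is a non-sibilant consonant, so the suffix is -bo, giving *ulbo*.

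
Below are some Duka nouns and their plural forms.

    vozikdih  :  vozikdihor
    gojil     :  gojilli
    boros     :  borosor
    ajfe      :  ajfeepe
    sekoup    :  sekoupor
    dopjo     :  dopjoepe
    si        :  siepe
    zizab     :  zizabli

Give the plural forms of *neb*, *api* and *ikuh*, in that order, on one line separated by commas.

nebli, apiepe, ikuhor

Looking at the final sound of each stem: -or when the stem ends in a voiceless consonant (*vozikdih*, *boros*, *sekoup*); -li when the stem ends in a voiced consonant (*gojil*, *zizab*); -epe when the stem ends in a vowel (*ajfe*, *dopjo*, *si*).
The final sound of *neb* is /b/, which is a voiced consonant, so the suffix is -li, giving *nebli*.
*api*: final sound = /i/, a vowel → -epe → *apiepe*.
*ikuh*: final sound = /h/, a voiceless consonant → -or → *ikuhor*.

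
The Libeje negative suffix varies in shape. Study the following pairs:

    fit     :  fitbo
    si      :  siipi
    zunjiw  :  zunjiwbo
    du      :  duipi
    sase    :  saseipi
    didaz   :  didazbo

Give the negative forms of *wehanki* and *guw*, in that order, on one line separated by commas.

wehankiipi, guwbo

The pattern is consonant vs. vowel: -bo when the stem ends in a consonant (*fit*, *zunjiw*, *didaz*); -ipi when the stem ends in a vowel (*si*, *du*, *sase*).
The final sound of *wehanki* is /i/, which is a vowel, so the suffix is -ipi, giving *wehankiipi*.
*guw*: final sound = /w/, a consonant → -bo → *guwbo*.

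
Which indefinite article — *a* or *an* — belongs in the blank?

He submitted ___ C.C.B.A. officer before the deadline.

The indefinite article is chosen by the initial *sound* of the following word, not its spelling.
The initialism *C.C.B.A.* is read letter by letter; the first letter, C, is pronounced /siː/, which begins with a consonant sound.
So the article is *a*: He submitted a C.C.B.A. officer before the deadline.

a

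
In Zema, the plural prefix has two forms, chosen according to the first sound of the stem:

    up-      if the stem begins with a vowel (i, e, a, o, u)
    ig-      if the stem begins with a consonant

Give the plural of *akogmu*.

*akogmu* — first sound /a/ (a vowel) → up- → *upakogmu*.

upakogmu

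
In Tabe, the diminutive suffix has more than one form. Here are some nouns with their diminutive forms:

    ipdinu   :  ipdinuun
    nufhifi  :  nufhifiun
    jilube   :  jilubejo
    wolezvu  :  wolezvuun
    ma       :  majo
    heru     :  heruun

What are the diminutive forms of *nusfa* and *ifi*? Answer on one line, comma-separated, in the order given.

nusfajo, ifiun

The suffix is conditioned by the last vowel: -un when the last vowel of the stem is a high vowel (*ipdinu*, *nufhifi*, *wolezvu*, *heru*); -jo when the last vowel of the stem is a non-high vowel (*jilube*, *ma*).
*nusfa* — last vowel /a/ (a non-high vowel) → -jo → *nusfajo*.
The last vowel of *ifi* is /i/, which is a high vowel, so the suffix is -un, giving *ifiun*.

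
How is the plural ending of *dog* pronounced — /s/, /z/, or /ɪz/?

The stem *dog* ends in a voiced non-sibilant sound.
The plural suffix surfaces as /ɪz/ after sibilants, /s/ after other voiceless consonants, and /z/ after other voiced sounds.
So the plural -s on *dog* is pronounced /z/.

/z/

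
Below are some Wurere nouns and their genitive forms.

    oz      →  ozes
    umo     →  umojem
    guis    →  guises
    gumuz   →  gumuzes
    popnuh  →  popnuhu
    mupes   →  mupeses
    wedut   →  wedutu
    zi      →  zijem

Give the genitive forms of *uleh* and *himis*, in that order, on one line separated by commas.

ulehu, himises

The pattern is sibilance of the final sound: -es when the stem ends in a sibilant (*oz*, *guis*, *gumuz*, *mupes*); -u when the stem ends in a non-sibilant consonant (*popnuh*, *wedut*); -jem when the stem ends in a vowel (*umo*, *zi*).
Since the final sound of *uleh* is /h/ (a non-sibilant consonant), it takes -u, giving *ulehu*.
*himis* — final sound /s/ (a sibilant) → -es → *himises*.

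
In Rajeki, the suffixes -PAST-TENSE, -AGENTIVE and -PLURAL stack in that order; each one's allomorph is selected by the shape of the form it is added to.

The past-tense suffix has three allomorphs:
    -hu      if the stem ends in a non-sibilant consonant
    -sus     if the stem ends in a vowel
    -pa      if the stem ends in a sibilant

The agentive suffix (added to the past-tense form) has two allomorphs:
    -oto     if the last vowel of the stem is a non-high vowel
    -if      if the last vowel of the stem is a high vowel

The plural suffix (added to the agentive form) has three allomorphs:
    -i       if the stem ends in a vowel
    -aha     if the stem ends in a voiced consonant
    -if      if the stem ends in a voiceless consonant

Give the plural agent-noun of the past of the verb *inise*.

inisesusifif

Since the final sound of *inise* is /e/ (a vowel), it takes -sus, giving *inisesus*.
The past-tense form *inisesus*: last vowel = /u/, a high vowel → -if → *inisesusif*.
The agentive form *inisesusif* — final sound /f/ (a voiceless consonant) → -if → *inisesusifif*.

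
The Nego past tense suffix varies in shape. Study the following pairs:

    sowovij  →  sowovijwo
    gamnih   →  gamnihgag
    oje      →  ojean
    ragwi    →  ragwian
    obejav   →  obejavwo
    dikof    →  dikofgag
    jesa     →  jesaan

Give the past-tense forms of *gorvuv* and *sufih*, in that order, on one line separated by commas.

gorvuvwo, sufihgag

The alternation tracks the final sound of the stem — -gag when the stem ends in a voiceless consonant (*gamnih*, *dikof*); -wo when the stem ends in a voiced consonant (*sowovij*, *obejav*); -an when the stem ends in a vowel (*oje*, *ragwi*, *jesa*).
*gorvuv*: final sound = /v/, a voiced consonant → -wo → *gorvuvwo*.
*sufih* — final sound /h/ (a voiceless consonant) → -gag → *sufihgag*.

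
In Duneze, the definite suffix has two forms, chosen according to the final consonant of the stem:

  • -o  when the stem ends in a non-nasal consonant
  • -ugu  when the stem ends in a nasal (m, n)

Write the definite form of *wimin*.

*wimin*: final consonant = /n/, a nasal → -ugu → *wiminugu*.

wiminugu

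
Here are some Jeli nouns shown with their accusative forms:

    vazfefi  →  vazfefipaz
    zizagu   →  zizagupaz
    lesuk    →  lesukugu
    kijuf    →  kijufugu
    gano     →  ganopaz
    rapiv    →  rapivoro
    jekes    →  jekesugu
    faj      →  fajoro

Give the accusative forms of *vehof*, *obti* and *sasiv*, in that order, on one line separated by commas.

vehofugu, obtipaz, sasivoro

The alternation tracks the final sound of the stem — -ugu when the stem ends in a voiceless consonant (*lesuk*, *kijuf*, *jekes*); -oro when the stem ends in a voiced consonant (*rapiv*, *faj*); -paz when the stem ends in a vowel (*vazfefi*, *zizagu*, *gano*).
The final sound of *vehof* is /f/, which is a voiceless consonant, so the suffix is -ugu, giving *vehofugu*.
The final sound of *obti* is /i/, which is a vowel, so the suffix is -paz, giving *obtipaz*.
The final sound of *sasiv* is /v/, which is a voiced consonant, so the suffix is -oro, giving *sasivoro*.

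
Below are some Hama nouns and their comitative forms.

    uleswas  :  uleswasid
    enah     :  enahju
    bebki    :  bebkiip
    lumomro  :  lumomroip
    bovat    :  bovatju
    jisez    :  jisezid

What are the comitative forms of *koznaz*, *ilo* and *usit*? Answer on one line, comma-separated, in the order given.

koznazid, iloip, usitju

The alternation tracks the final sound of the stem — -id when the stem ends in a sibilant (*uleswas*, *jisez*); -ju when the stem ends in a non-sibilant consonant (*enah*, *bovat*); -ip when the stem ends in a vowel (*bebki*, *lumomro*).
Since the final sound of *koznaz* is /z/ (a sibilant), it takes -id, giving *koznazid*.
*ilo* — final sound /o/ (a vowel) → -ip → *iloip*.
The final sound of *usit* is /t/, which is a non-sibilant consonant, so the suffix is -ju, giving *usitju*.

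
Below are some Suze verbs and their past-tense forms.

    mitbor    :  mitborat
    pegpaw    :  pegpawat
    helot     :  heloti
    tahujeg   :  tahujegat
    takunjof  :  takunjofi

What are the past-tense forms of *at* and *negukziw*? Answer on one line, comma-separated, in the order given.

ati, negukziwat

The suffix is conditioned by the final consonant: -i when the stem ends in a voiceless consonant (*helot*, *takunjof*); -at when the stem ends in a voiced consonant (*mitbor*, *pegpaw*, *tahujeg*).
Since the final consonant of *at* is /t/ (voiceless), it takes -i, giving *ati*.
The final consonant of *negukziw* is /w/, which is voiced, so the suffix is -at, giving *negukziwat*.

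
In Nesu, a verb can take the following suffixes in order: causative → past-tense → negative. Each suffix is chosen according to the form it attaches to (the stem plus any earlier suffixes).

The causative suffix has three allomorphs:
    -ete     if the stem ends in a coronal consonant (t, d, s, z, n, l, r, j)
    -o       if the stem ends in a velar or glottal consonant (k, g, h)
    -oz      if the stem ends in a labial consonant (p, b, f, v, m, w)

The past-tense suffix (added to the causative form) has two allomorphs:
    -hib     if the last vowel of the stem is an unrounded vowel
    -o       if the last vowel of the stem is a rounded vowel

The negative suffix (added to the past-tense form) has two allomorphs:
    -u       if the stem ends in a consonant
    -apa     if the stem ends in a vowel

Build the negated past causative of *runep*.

The final consonant of *runep* is /p/, which is labial, so the causative suffix is -oz, giving *runepoz*.
The last vowel of the causative form *runepoz* is /o/, which is a rounded vowel, so the past-tense suffix is -o, giving *runepozo*.
The past-tense form *runepozo*: final sound = /o/, a vowel → -apa → *runepozoapa*.

runepozoapa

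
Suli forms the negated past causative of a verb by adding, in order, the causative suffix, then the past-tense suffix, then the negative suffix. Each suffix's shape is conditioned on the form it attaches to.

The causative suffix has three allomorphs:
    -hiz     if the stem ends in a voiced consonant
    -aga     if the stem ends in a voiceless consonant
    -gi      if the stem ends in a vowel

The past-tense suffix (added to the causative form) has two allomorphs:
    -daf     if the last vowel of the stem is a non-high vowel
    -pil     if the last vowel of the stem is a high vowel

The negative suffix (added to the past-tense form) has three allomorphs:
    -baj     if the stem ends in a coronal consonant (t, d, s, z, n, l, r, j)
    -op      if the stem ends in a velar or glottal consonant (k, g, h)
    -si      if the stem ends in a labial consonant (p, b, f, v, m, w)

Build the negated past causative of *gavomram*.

gavomramhizpilbaj

Since the final sound of *gavomram* is /m/ (a voiced consonant), it takes -hiz, giving *gavomramhiz*.
Since the last vowel of the causative form *gavomramhiz* is /i/ (a high vowel), it takes -pil, giving *gavomramhizpil*.
The past-tense form *gavomramhizpil*: final consonant = /l/, coronal → -baj → *gavomramhizpilbaj*.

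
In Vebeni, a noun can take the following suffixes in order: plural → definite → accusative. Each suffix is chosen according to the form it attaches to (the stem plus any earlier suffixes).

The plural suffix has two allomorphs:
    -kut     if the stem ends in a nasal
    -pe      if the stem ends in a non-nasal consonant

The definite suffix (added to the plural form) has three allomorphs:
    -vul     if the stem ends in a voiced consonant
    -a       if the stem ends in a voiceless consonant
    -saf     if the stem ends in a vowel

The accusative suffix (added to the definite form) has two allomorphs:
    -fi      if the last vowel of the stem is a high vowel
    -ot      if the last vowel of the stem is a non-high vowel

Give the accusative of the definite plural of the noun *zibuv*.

Since the final consonant of *zibuv* is /v/ (non-nasal), it takes -pe, giving *zibuvpe*.
The plural form *zibuvpe*: final sound = /e/, a vowel → -saf → *zibuvpesaf*.
Since the last vowel of the definite form *zibuvpesaf* is /a/ (a non-high vowel), it takes -ot, giving *zibuvpesafot*.

zibuvpesafot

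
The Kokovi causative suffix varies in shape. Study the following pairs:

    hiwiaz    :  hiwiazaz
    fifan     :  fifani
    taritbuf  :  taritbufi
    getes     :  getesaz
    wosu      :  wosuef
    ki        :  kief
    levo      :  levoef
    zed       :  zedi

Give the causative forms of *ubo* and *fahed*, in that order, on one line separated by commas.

uboef, fahedi

The alternation tracks the final sound of the stem — -az when the stem ends in a sibilant (*hiwiaz*, *getes*); -i when the stem ends in a non-sibilant consonant (*fifan*, *taritbuf*, *zed*); -ef when the stem ends in a vowel (*wosu*, *ki*, *levo*).
*ubo* — final sound /o/ (a vowel) → -ef → *uboef*.
Since the final sound of *fahed* is /d/ (a non-sibilant consonant), it takes -i, giving *fahedi*.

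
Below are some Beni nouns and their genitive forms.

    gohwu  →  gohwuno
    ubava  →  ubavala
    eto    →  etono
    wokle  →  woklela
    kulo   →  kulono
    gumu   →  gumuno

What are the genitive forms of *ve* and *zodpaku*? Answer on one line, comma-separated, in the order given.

The suffix is conditioned by the last vowel: -no when the last vowel of the stem is a rounded vowel (*gohwu*, *eto*, *kulo*, *gumu*); -la when the last vowel of the stem is an unrounded vowel (*ubava*, *wokle*).
*ve* — last vowel /e/ (an unrounded vowel) → -la → *vela*.
*zodpaku* — last vowel /u/ (a rounded vowel) → -no → *zodpakuno*.

vela, zodpakuno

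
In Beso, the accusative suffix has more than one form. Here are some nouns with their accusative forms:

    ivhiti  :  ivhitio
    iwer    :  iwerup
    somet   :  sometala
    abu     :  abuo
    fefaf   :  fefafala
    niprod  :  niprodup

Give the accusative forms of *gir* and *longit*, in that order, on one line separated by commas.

Looking at the final sound of each stem: -ala when the stem ends in a voiceless consonant (*somet*, *fefaf*); -up when the stem ends in a voiced consonant (*iwer*, *niprod*); -o when the stem ends in a vowel (*ivhiti*, *abu*).
The final sound of *gir* is /r/, which is a voiced consonant, so the suffix is -up, giving *girup*.
The final sound of *longit* is /t/, which is a voiceless consonant, so the suffix is -ala, giving *longitala*.

girup, longitala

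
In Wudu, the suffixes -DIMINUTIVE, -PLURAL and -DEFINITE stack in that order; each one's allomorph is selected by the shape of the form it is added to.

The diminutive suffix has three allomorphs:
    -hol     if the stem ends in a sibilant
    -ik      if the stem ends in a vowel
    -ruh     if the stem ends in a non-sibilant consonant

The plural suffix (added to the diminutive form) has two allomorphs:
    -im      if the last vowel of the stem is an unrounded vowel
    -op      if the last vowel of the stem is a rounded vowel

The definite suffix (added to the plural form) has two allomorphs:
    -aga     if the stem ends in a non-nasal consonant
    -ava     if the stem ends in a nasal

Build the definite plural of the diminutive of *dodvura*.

dodvuraikimava

The final sound of *dodvura* is /a/, which is a vowel, so the diminutive suffix is -ik, giving *dodvuraik*.
The last vowel of the diminutive form *dodvuraik* is /i/, which is an unrounded vowel, so the plural suffix is -im, giving *dodvuraikim*.
The plural form *dodvuraikim*: final consonant = /m/, a nasal → -ava → *dodvuraikimava*.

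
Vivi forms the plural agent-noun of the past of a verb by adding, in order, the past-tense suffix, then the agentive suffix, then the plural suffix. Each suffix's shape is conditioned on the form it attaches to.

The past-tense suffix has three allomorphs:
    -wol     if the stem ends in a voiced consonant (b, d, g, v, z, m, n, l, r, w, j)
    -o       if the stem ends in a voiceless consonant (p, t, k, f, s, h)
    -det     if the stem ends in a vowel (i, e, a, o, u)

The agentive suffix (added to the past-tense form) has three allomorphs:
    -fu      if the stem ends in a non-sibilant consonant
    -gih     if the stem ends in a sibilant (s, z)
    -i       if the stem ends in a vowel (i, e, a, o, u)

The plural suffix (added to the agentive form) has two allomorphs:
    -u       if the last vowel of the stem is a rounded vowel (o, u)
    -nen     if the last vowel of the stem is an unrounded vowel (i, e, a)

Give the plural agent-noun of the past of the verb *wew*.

wewwolfuu

The final sound of *wew* is /w/, which is a voiced consonant, so the past-tense suffix is -wol, giving *wewwol*.
Since the final sound of the past-tense form *wewwol* is /l/ (a non-sibilant consonant), it takes -fu, giving *wewwolfu*.
The agentive form *wewwolfu* — last vowel /u/ (a rounded vowel) → -u → *wewwolfuu*.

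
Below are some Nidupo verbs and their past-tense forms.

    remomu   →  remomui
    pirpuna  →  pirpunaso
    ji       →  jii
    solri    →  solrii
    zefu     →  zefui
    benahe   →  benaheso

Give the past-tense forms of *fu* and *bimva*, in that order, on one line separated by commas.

Looking at the last vowel of each stem: -i when the last vowel of the stem is a high vowel (*remomu*, *ji*, *solri*, *zefu*); -so when the last vowel of the stem is a non-high vowel (*pirpuna*, *benahe*).
The last vowel of *fu* is /u/, which is a high vowel, so the suffix is -i, giving *fui*.
*bimva*: last vowel = /a/, a non-high vowel → -so → *bimvaso*.

fui, bimvaso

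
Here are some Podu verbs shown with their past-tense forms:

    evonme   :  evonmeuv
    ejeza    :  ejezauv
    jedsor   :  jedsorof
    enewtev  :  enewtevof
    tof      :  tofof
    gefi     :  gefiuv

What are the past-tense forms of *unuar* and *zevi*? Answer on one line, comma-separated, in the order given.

Looking at the final sound of each stem: -of when the stem ends in a consonant (*jedsor*, *enewtev*, *tof*); -uv when the stem ends in a vowel (*evonme*, *ejeza*, *gefi*).
The final sound of *unuar* is /r/, which is a consonant, so the suffix is -of, giving *unuarof*.
*zevi*: final sound = /i/, a vowel → -uv → *zeviuv*.

unuarof, zeviuv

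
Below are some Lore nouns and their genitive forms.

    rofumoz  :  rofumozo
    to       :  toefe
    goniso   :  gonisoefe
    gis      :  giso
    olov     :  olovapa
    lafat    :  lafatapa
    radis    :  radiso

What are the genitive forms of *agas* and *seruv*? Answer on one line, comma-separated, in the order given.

The suffix is conditioned by the final sound: -o when the stem ends in a sibilant (*rofumoz*, *gis*, *radis*); -apa when the stem ends in a non-sibilant consonant (*olov*, *lafat*); -efe when the stem ends in a vowel (*to*, *goniso*).
The final sound of *agas* is /s/, which is a sibilant, so the suffix is -o, giving *agaso*.
Since the final sound of *seruv* is /v/ (a non-sibilant consonant), it takes -apa, giving *seruvapa*.

agaso, seruvapa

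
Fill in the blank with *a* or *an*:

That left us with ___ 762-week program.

a

The indefinite article is chosen by the initial *sound* of the following word, not its spelling.
The number *762* is spoken "seven hundred …", beginning with /ˈsɛvən/ — a consonant sound.
So the article is *a*: That left us with a 762-week program.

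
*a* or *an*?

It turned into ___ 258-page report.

a

The indefinite article is chosen by the initial *sound* of the following word, not its spelling.
The number *258* is spoken "two hundred …", beginning with /tuː/ — a consonant sound.
So the article is *a*: It turned into a 258-page report.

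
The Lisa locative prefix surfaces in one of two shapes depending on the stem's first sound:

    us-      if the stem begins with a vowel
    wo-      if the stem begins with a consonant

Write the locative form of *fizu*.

The first sound of *fizu* is /f/, which is a consonant, so the prefix is wo-, giving *wofizu*.

wofizu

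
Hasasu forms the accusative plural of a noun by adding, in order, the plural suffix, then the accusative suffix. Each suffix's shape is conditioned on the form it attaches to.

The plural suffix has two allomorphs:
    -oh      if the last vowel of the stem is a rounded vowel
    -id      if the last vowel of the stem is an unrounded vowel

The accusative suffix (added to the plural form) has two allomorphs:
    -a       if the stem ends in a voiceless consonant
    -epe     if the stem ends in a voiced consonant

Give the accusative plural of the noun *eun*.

eunoha

*eun*: last vowel = /u/, a rounded vowel → -oh → *eunoh*.
The plural form *eunoh*: final consonant = /h/, voiceless → -a → *eunoha*.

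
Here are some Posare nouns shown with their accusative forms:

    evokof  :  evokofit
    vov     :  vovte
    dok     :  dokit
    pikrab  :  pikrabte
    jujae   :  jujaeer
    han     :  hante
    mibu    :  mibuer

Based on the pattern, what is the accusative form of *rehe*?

Looking at the final sound of each stem: -it when the stem ends in a voiceless consonant (*evokof*, *dok*); -te when the stem ends in a voiced consonant (*vov*, *pikrab*, *han*); -er when the stem ends in a vowel (*jujae*, *mibu*).
*rehe*: final sound = /e/, a vowel → -er → *reheer*.

reheer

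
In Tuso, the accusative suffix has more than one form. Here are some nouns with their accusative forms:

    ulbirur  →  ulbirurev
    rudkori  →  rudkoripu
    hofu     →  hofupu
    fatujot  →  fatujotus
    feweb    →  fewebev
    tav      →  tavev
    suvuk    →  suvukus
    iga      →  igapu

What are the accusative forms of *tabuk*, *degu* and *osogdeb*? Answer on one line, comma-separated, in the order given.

The pattern is voicing of the final sound: -us when the stem ends in a voiceless consonant (*fatujot*, *suvuk*); -ev when the stem ends in a voiced consonant (*ulbirur*, *feweb*, *tav*); -pu when the stem ends in a vowel (*rudkori*, *hofu*, *iga*).
*tabuk*: final sound = /k/, a voiceless consonant → -us → *tabukus*.
Since the final sound of *degu* is /u/ (a vowel), it takes -pu, giving *degupu*.
Since the final sound of *osogdeb* is /b/ (a voiced consonant), it takes -ev, giving *osogdebev*.

tabukus, degupu, osogdebev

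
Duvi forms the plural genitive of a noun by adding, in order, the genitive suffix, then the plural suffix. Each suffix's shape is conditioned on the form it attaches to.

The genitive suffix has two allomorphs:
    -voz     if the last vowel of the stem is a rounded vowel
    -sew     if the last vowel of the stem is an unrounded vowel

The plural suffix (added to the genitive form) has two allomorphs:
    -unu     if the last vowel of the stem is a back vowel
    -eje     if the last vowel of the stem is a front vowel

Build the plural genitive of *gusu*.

The last vowel of *gusu* is /u/, which is a rounded vowel, so the genitive suffix is -voz, giving *gusuvoz*.
The genitive form *gusuvoz* — last vowel /o/ (a back vowel) → -unu → *gusuvozunu*.

gusuvozunu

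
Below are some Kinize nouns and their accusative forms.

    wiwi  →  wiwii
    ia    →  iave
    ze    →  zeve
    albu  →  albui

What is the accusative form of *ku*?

kui

The alternation tracks the last vowel of the stem — -i when the last vowel of the stem is a high vowel (*wiwi*, *albu*); -ve when the last vowel of the stem is a non-high vowel (*ia*, *ze*).
*ku* — last vowel /u/ (a high vowel) → -i → *kui*.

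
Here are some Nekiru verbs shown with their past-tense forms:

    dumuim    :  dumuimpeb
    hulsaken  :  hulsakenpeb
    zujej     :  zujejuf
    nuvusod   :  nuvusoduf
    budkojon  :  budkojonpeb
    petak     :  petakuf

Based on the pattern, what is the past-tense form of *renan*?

renanpeb

The alternation tracks the final consonant of the stem — -peb when the stem ends in a nasal (*dumuim*, *hulsaken*, *budkojon*); -uf when the stem ends in a non-nasal consonant (*zujej*, *nuvusod*, *petak*).
*renan* — final consonant /n/ (a nasal) → -peb → *renanpeb*.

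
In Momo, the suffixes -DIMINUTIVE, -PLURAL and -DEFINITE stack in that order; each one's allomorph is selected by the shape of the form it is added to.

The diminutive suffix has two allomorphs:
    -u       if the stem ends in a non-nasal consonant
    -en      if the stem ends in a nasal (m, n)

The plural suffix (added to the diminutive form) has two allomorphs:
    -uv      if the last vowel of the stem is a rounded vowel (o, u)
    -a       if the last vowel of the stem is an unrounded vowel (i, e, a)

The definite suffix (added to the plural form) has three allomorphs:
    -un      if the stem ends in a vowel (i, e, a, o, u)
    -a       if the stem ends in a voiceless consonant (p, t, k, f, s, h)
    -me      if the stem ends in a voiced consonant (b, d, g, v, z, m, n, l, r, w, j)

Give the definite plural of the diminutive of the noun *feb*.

febuuvme

Since the final consonant of *feb* is /b/ (non-nasal), it takes -u, giving *febu*.
The diminutive form *febu*: last vowel = /u/, a rounded vowel → -uv → *febuuv*.
The final sound of the plural form *febuuv* is /v/, which is a voiced consonant, so the definite suffix is -me, giving *febuuvme*.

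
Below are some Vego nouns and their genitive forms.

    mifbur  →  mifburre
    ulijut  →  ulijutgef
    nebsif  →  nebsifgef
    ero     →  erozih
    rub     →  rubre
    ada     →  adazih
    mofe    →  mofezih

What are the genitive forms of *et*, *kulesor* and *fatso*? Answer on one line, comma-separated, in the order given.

The alternation tracks the final sound of the stem — -gef when the stem ends in a voiceless consonant (*ulijut*, *nebsif*); -re when the stem ends in a voiced consonant (*mifbur*, *rub*); -zih when the stem ends in a vowel (*ero*, *ada*, *mofe*).
Since the final sound of *et* is /t/ (a voiceless consonant), it takes -gef, giving *etgef*.
*kulesor* — final sound /r/ (a voiced consonant) → -re → *kulesorre*.
*fatso* — final sound /o/ (a vowel) → -zih → *fatsozih*.

etgef, kulesorre, fatsozih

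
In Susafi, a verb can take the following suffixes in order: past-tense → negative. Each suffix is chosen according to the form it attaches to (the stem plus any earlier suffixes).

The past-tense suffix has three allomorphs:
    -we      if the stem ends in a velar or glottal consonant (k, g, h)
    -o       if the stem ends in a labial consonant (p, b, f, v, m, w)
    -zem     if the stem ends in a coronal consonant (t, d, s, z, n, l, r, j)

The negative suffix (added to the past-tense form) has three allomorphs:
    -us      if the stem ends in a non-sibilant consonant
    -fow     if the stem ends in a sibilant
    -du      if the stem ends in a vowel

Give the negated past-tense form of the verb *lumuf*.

lumufodu

*lumuf* — final consonant /f/ (labial) → -o → *lumufo*.
The past-tense form *lumufo* — final sound /o/ (a vowel) → -du → *lumufodu*.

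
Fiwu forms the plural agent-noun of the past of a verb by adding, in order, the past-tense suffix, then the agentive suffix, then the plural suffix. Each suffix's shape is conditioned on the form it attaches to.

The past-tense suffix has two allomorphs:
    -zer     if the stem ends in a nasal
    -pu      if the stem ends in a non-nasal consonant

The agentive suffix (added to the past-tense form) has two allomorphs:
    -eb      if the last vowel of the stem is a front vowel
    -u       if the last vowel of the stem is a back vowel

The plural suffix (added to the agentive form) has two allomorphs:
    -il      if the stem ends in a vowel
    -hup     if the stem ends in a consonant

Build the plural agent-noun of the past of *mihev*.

mihevpuuil

The final consonant of *mihev* is /v/, which is non-nasal, so the past-tense suffix is -pu, giving *mihevpu*.
The last vowel of the past-tense form *mihevpu* is /u/, which is a back vowel, so the agentive suffix is -u, giving *mihevpuu*.
The final sound of the agentive form *mihevpuu* is /u/, which is a vowel, so the plural suffix is -il, giving *mihevpuuil*.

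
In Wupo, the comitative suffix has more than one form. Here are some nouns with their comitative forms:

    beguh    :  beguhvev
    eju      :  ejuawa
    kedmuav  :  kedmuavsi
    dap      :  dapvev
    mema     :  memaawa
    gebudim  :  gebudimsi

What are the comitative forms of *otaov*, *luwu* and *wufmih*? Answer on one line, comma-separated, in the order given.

otaovsi, luwuawa, wufmihvev

The suffix is conditioned by the final sound: -vev when the stem ends in a voiceless consonant (*beguh*, *dap*); -si when the stem ends in a voiced consonant (*kedmuav*, *gebudim*); -awa when the stem ends in a vowel (*eju*, *mema*).
The final sound of *otaov* is /v/, which is a voiced consonant, so the suffix is -si, giving *otaovsi*.
The final sound of *luwu* is /u/, which is a vowel, so the suffix is -awa, giving *luwuawa*.
*wufmih*: final sound = /h/, a voiceless consonant → -vev → *wufmihvev*.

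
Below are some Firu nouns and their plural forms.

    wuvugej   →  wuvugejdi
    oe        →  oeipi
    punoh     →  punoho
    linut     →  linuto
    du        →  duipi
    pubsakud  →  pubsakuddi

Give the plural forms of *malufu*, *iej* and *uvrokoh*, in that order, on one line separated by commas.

Looking at the final sound of each stem: -o when the stem ends in a voiceless consonant (*punoh*, *linut*); -di when the stem ends in a voiced consonant (*wuvugej*, *pubsakud*); -ipi when the stem ends in a vowel (*oe*, *du*).
Since the final sound of *malufu* is /u/ (a vowel), it takes -ipi, giving *malufuipi*.
*iej* — final sound /j/ (a voiced consonant) → -di → *iejdi*.
Since the final sound of *uvrokoh* is /h/ (a voiceless consonant), it takes -o, giving *uvrokoho*.

malufuipi, iejdi, uvrokoho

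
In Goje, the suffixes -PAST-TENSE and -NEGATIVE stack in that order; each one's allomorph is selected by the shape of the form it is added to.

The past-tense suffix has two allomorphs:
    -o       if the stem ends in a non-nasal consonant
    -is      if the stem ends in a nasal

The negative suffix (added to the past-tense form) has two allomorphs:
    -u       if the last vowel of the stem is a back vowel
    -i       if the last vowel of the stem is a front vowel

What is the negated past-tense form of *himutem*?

himutemisi

The final consonant of *himutem* is /m/, which is a nasal, so the past-tense suffix is -is, giving *himutemis*.
The last vowel of the past-tense form *himutemis* is /i/, which is a front vowel, so the negative suffix is -i, giving *himutemisi*.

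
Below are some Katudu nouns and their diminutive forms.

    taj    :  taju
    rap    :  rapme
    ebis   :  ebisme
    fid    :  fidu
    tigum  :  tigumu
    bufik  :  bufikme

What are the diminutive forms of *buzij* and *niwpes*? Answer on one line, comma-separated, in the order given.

buziju, niwpesme

Looking at the final consonant of each stem: -me when the stem ends in a voiceless consonant (*rap*, *ebis*, *bufik*); -u when the stem ends in a voiced consonant (*taj*, *fid*, *tigum*).
*buzij* — final consonant /j/ (voiced) → -u → *buziju*.
*niwpes*: final consonant = /s/, voiceless → -me → *niwpesme*.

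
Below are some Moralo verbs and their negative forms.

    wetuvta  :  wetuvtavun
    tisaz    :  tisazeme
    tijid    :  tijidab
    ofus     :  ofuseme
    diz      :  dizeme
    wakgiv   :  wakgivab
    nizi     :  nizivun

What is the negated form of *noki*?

The pattern is sibilance of the final sound: -eme when the stem ends in a sibilant (*tisaz*, *ofus*, *diz*); -ab when the stem ends in a non-sibilant consonant (*tijid*, *wakgiv*); -vun when the stem ends in a vowel (*wetuvta*, *nizi*).
*noki*: final sound = /i/, a vowel → -vun → *nokivun*.

nokivun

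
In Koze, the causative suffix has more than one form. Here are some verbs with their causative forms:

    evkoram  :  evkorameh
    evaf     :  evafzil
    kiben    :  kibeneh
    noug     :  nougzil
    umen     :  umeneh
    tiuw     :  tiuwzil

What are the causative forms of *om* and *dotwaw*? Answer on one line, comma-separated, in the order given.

omeh, dotwawzil

Looking at the final consonant of each stem: -eh when the stem ends in a nasal (*evkoram*, *kiben*, *umen*); -zil when the stem ends in a non-nasal consonant (*evaf*, *noug*, *tiuw*).
Since the final consonant of *om* is /m/ (a nasal), it takes -eh, giving *omeh*.
Since the final consonant of *dotwaw* is /w/ (non-nasal), it takes -zil, giving *dotwawzil*.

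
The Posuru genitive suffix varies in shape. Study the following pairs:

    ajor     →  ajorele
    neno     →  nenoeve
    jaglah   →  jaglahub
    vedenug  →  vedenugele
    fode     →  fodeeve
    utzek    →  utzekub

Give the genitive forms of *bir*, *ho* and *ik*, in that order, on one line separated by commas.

The pattern is voicing of the final sound: -ub when the stem ends in a voiceless consonant (*jaglah*, *utzek*); -ele when the stem ends in a voiced consonant (*ajor*, *vedenug*); -eve when the stem ends in a vowel (*neno*, *fode*).
Since the final sound of *bir* is /r/ (a voiced consonant), it takes -ele, giving *birele*.
The final sound of *ho* is /o/, which is a vowel, so the suffix is -eve, giving *hoeve*.
The final sound of *ik* is /k/, which is a voiceless consonant, so the suffix is -ub, giving *ikub*.

birele, hoeve, ikub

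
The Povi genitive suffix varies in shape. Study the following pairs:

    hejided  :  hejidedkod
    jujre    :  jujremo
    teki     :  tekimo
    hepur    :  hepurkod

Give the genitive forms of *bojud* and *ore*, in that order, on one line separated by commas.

bojudkod, oremo

Looking at the final sound of each stem: -kod when the stem ends in a consonant (*hejided*, *hepur*); -mo when the stem ends in a vowel (*jujre*, *teki*).
*bojud* — final sound /d/ (a consonant) → -kod → *bojudkod*.
Since the final sound of *ore* is /e/ (a vowel), it takes -mo, giving *oremo*.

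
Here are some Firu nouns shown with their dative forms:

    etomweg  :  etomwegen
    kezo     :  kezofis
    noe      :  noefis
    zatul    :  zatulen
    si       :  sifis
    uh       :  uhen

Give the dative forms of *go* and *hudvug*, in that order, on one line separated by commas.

gofis, hudvugen

The pattern is consonant vs. vowel: -en when the stem ends in a consonant (*etomweg*, *zatul*, *uh*); -fis when the stem ends in a vowel (*kezo*, *noe*, *si*).
Since the final sound of *go* is /o/ (a vowel), it takes -fis, giving *gofis*.
Since the final sound of *hudvug* is /g/ (a consonant), it takes -en, giving *hudvugen*.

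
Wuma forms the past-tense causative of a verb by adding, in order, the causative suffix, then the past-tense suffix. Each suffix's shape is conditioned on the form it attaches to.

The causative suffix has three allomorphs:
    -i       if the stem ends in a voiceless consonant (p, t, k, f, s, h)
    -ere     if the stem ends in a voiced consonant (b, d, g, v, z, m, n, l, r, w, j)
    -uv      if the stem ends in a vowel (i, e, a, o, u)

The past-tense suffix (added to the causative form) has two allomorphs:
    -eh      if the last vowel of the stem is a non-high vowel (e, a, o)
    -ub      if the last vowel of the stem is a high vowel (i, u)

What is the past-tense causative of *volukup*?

*volukup*: final sound = /p/, a voiceless consonant → -i → *volukupi*.
The last vowel of the causative form *volukupi* is /i/, which is a high vowel, so the past-tense suffix is -ub, giving *volukupiub*.

volukupiub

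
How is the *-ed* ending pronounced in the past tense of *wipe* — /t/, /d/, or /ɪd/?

The stem *wipe* ends in a voiceless consonant other than /t/.
The -ed suffix is realized as /ɪd/ after /t, d/; as /t/ after other voiceless consonants; and as /d/ after other voiced sounds.
So -ed on *wipe* is pronounced /t/.

/t/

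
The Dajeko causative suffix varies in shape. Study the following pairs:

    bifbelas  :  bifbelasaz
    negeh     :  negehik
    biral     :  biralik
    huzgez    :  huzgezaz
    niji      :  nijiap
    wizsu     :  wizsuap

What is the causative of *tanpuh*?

tanpuhik

Looking at the final sound of each stem: -az when the stem ends in a sibilant (*bifbelas*, *huzgez*); -ik when the stem ends in a non-sibilant consonant (*negeh*, *biral*); -ap when the stem ends in a vowel (*niji*, *wizsu*).
*tanpuh*: final sound = /h/, a non-sibilant consonant → -ik → *tanpuhik*.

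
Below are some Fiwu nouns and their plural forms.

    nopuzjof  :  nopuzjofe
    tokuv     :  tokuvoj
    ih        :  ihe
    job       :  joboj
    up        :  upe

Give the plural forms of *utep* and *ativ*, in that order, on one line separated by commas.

utepe, ativoj

The pattern is voicing of the final consonant: -e when the stem ends in a voiceless consonant (*nopuzjof*, *ih*, *up*); -oj when the stem ends in a voiced consonant (*tokuv*, *job*).
Since the final consonant of *utep* is /p/ (voiceless), it takes -e, giving *utepe*.
*ativ*: final consonant = /v/, voiced → -oj → *ativoj*.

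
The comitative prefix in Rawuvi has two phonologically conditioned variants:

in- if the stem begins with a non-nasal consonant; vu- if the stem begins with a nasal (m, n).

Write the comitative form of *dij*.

*dij*: first consonant = /d/, non-nasal → in- → *indij*.

indij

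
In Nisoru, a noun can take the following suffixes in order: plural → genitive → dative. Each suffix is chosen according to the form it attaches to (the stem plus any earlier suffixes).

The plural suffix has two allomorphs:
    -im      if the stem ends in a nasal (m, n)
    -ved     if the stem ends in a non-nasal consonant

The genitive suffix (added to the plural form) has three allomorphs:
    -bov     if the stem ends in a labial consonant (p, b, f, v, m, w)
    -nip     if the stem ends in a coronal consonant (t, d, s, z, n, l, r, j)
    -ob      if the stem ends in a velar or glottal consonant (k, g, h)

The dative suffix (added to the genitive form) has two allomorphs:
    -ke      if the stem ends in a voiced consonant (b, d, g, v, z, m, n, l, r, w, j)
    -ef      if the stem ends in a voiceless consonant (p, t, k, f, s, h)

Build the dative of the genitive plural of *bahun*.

bahunimbovke

The final consonant of *bahun* is /n/, which is a nasal, so the plural suffix is -im, giving *bahunim*.
Since the final consonant of the plural form *bahunim* is /m/ (labial), it takes -bov, giving *bahunimbov*.
Since the final consonant of the genitive form *bahunimbov* is /v/ (voiced), it takes -ke, giving *bahunimbovke*.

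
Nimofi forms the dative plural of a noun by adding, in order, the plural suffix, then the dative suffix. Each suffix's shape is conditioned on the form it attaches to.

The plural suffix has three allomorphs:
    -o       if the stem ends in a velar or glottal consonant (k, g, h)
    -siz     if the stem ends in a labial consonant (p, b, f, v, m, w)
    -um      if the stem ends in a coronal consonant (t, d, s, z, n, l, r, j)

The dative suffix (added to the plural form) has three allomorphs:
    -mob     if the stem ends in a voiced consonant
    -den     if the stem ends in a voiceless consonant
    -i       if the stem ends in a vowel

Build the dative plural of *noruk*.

norukoi

*noruk* — final consonant /k/ (velar/glottal) → -o → *noruko*.
The plural form *noruko*: final sound = /o/, a vowel → -i → *norukoi*.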